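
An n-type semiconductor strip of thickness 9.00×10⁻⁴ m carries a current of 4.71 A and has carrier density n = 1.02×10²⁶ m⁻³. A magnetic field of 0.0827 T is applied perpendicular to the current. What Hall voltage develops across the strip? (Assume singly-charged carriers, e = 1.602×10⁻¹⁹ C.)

V_H = IB/(n e t).
V_H = (4.71)(0.0827)/((1.02×10²⁶)(1.602×10⁻¹⁹)(9.00×10⁻⁴)) ≈ 2.65×10⁻⁵ V.

V_H ≈ 2.65×10⁻⁵ V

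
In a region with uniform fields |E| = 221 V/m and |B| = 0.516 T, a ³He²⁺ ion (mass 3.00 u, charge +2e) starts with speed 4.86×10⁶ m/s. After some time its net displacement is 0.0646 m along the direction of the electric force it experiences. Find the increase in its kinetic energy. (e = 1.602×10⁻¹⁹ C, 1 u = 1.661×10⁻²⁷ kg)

The magnetic force is always ⟂ v and does no work; only the electric force changes KE.
ΔKE = F_E · d = |q|E d = (3.204×10⁻¹⁹)(221)(0.0646) ≈ 4.57×10⁻¹⁸ J.

ΔKE ≈ 4.57×10⁻¹⁸ J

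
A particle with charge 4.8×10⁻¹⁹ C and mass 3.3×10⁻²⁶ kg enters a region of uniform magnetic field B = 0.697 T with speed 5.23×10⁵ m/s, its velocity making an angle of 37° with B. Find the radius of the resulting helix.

r ≈ 0.0310 m

v⊥ = v sinθ = 5.23×10⁵·sin37° ≈ 3.147×10⁵ m/s.
r = m v⊥/(|q|B) = (3.3×10⁻²⁶)(3.147×10⁵)/((4.8×10⁻¹⁹)(0.697)) ≈ 0.0310 m.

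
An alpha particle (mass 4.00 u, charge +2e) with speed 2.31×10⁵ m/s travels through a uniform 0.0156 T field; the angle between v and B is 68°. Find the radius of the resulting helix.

v⊥ = v sinθ = 2.31×10⁵·sin68° ≈ 2.142×10⁵ m/s.
r = m v⊥/(|q|B) = (6.644×10⁻²⁷)(2.142×10⁵)/((3.204×10⁻¹⁹)(0.0156)) ≈ 0.285 m.

r ≈ 0.285 m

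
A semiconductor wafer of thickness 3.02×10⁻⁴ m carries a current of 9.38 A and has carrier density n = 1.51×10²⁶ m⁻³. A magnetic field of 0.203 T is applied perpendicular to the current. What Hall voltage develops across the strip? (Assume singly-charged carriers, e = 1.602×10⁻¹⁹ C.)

V_H ≈ 2.61×10⁻⁴ V

V_H = IB/(n e t).
V_H = (9.38)(0.203)/((1.51×10²⁶)(1.602×10⁻¹⁹)(3.02×10⁻⁴)) ≈ 2.61×10⁻⁴ V.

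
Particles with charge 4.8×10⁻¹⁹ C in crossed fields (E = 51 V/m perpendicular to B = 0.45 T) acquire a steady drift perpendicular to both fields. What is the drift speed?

In crossed fields the guiding centre drifts at v_d = |E×B|/B² = E/B, independent of charge and mass.
v_d = 51/0.45 = 110 m/s.

v_d ≈ 110 m/s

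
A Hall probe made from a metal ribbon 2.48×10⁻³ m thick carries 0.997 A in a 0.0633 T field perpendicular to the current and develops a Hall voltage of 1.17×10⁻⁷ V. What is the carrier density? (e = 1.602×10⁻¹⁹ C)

n ≈ 1.36×10²⁷ m⁻³

From V_H = IB/(n e t), n = IB/(V_H e t).
n = (0.997)(0.0633)/((1.17×10⁻⁷)(1.602×10⁻¹⁹)(2.48×10⁻³)) ≈ 1.36×10²⁷ m⁻³.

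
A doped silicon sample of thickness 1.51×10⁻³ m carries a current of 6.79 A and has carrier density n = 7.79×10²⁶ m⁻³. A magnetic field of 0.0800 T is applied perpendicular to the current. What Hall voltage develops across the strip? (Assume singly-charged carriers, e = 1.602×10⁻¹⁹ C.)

V_H = IB/(n e t).
V_H = (6.79)(0.0800)/((7.79×10²⁶)(1.602×10⁻¹⁹)(1.51×10⁻³)) ≈ 2.88×10⁻⁶ V.

V_H ≈ 2.88×10⁻⁶ V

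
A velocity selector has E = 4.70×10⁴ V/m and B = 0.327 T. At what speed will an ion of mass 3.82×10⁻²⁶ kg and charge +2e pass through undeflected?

v = 1.44×10⁵ m/s

Zero net Lorentz force requires |qE| = |q v×B|, i.e. E = vB.
v = E/B = 4.70×10⁴/0.327 = 1.44×10⁵ m/s.
The result is independent of the particle's charge and mass.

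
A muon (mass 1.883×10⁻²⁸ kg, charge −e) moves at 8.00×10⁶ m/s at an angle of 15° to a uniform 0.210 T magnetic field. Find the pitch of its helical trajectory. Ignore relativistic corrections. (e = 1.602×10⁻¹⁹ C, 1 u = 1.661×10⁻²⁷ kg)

p ≈ 0.272 m

v∥ = v cosθ = 8.00×10⁶·cos15° ≈ 7.727×10⁶ m/s.
T = 2πm/(|q|B) = 2π(1.883×10⁻²⁸)/((1.602×10⁻¹⁹)(0.210)) ≈ 3.517×10⁻⁸ s.
pitch = v∥ T = (7.727×10⁶)(3.517×10⁻⁸) ≈ 0.272 m.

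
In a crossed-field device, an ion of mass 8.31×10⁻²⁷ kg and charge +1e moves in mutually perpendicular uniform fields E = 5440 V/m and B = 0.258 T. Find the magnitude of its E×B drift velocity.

v_d ≈ 2.11×10⁴ m/s

The steady drift has the magnetic force balancing the electric force, so v_d = E/B.
v_d = 5440/0.258 = 2.11×10⁴ m/s.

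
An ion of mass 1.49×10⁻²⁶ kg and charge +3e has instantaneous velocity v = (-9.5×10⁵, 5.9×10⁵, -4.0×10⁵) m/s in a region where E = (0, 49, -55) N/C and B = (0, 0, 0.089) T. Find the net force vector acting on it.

v×B = (5.25×10⁴, 8.46×10⁴, 0) N/C.
E + v×B = (5.25×10⁴, 8.46×10⁴, -55.0) N/C.
F = q(E + v×B) = (4.806×10⁻¹⁹ C)·(5.25×10⁴, 8.46×10⁴, -55.0) = (2.52×10⁻¹⁴, 4.07×10⁻¹⁴, -2.64×10⁻¹⁷) N.

F ≈ (2.52×10⁻¹⁴, 4.07×10⁻¹⁴, -2.64×10⁻¹⁷) N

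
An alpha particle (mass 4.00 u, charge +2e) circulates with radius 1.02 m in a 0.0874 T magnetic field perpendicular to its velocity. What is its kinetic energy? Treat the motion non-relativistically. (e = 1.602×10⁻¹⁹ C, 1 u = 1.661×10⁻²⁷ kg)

KE ≈ 3.83×10⁵ eV

v = |q|Br/m, then KE = ½mv² = (qBr)²/(2m).
v = (3.204×10⁻¹⁹)(0.0874)(1.02)/6.644×10⁻²⁷ ≈ 4.299×10⁶ m/s.
KE = ½(6.644×10⁻²⁷)(4.299×10⁶)² ≈ 6.14×10⁻¹⁴ J = 3.83×10⁵ eV.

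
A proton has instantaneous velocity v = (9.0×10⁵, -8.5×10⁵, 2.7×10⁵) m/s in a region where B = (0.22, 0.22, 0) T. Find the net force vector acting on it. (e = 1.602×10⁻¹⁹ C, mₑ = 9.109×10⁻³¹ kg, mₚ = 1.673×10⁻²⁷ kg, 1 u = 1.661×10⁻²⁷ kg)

F ≈ (-9.52×10⁻¹⁵, 9.52×10⁻¹⁵, 6.17×10⁻¹⁴) N

v×B = (-5.94×10⁴, 5.94×10⁴, 3.85×10⁵) N/C.
F = q v×B = (1.602×10⁻¹⁹ C)·(-5.94×10⁴, 5.94×10⁴, 3.85×10⁵) = (-9.52×10⁻¹⁵, 9.52×10⁻¹⁵, 6.17×10⁻¹⁴) N.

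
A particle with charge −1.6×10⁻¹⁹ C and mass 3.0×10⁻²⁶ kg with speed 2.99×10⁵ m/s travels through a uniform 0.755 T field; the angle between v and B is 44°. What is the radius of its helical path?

r ≈ 0.0516 m

v⊥ = v sinθ = 2.99×10⁵·sin44° ≈ 2.077×10⁵ m/s.
r = m v⊥/(|q|B) = (3.0×10⁻²⁶)(2.077×10⁵)/((1.6×10⁻¹⁹)(0.755)) ≈ 0.0516 m.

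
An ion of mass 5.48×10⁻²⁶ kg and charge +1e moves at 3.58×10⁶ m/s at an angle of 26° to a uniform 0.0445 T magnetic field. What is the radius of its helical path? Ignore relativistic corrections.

r ≈ 12.1 m

v⊥ = v sinθ = 3.58×10⁶·sin26° ≈ 1.569×10⁶ m/s.
r = m v⊥/(|q|B) = (5.48×10⁻²⁶)(1.569×10⁶)/((1.602×10⁻¹⁹)(0.0445)) ≈ 12.1 m.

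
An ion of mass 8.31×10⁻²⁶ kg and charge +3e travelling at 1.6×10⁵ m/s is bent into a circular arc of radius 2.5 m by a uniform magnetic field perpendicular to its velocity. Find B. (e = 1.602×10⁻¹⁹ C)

B ≈ 0.011 T

From |q|vB = mv²/r, B = mv/(|q|r).
B = (8.31×10⁻²⁶)(1.6×10⁵)/((4.806×10⁻¹⁹)(2.5)) ≈ 0.011 T.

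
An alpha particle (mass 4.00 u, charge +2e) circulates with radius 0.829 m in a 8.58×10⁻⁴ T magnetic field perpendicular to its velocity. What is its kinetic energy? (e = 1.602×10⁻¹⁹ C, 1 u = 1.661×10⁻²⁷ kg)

v = |q|Br/m, then KE = ½mv² = (qBr)²/(2m).
v = (3.204×10⁻¹⁹)(8.58×10⁻⁴)(0.829)/6.644×10⁻²⁷ ≈ 3.430×10⁴ m/s.
KE = ½(6.644×10⁻²⁷)(3.430×10⁴)² ≈ 3.91×10⁻¹⁸ J = 24.4 eV.

KE ≈ 24.4 eV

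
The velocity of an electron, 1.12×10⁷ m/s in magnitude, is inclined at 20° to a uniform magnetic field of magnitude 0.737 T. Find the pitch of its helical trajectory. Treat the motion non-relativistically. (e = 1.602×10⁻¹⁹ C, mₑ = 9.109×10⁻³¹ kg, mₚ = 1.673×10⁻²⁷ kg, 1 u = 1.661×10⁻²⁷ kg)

v∥ = v cosθ = 1.12×10⁷·cos20° ≈ 1.052×10⁷ m/s.
T = 2πm/(|q|B) = 2π(9.109×10⁻³¹)/((1.602×10⁻¹⁹)(0.737)) ≈ 4.848×10⁻¹¹ s.
pitch = v∥ T = (1.052×10⁷)(4.848×10⁻¹¹) ≈ 5.10×10⁻⁴ m.

p ≈ 5.10×10⁻⁴ m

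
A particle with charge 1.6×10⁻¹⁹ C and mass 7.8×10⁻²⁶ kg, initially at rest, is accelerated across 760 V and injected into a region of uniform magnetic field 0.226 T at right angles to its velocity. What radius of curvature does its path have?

Acceleration: |q|V = ½mv² ⇒ v = √(2|q|V/m) = √(2·1.6×10⁻¹⁹·760/7.8×10⁻²⁶) ≈ 5.584×10⁴ m/s.
In the field: r = mv/(|q|B) = (7.8×10⁻²⁶)(5.584×10⁴)/((1.6×10⁻¹⁹)(0.226)) ≈ 0.120 m.

r ≈ 0.120 m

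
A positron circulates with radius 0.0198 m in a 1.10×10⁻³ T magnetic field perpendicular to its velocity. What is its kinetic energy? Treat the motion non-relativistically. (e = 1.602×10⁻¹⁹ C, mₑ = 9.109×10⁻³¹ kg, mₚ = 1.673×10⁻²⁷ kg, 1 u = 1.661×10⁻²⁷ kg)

v = |q|Br/m, then KE = ½mv² = (qBr)²/(2m).
v = (1.602×10⁻¹⁹)(1.10×10⁻³)(0.0198)/9.109×10⁻³¹ ≈ 3.830×10⁶ m/s.
KE = ½(9.109×10⁻³¹)(3.830×10⁶)² ≈ 6.68×10⁻¹⁸ J.

KE ≈ 6.68×10⁻¹⁸ J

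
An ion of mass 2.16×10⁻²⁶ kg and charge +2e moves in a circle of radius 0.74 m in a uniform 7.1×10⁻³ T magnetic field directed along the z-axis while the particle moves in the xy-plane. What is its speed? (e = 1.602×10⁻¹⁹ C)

From |q|vB = mv²/r, v = |q|Br/m.
v = (3.204×10⁻¹⁹)(7.1×10⁻³)(0.74)/2.16×10⁻²⁶ ≈ 7.8×10⁴ m/s.

v ≈ 7.8×10⁴ m/s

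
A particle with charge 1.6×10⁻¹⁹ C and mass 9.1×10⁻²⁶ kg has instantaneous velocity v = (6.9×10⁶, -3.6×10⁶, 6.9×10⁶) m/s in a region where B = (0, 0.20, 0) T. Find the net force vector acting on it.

v×B = (-1.38×10⁶, 0, 1.38×10⁶) N/C.
F = q v×B = (1.6×10⁻¹⁹ C)·(-1.38×10⁶, 0, 1.38×10⁶) = (-2.21×10⁻¹³, 0, 2.21×10⁻¹³) N.

F ≈ (-2.21×10⁻¹³, 0, 2.21×10⁻¹³) N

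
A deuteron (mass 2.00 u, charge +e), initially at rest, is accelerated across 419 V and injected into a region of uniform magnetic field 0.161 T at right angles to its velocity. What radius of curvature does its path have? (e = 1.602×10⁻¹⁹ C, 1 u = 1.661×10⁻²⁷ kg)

Acceleration: |q|V = ½mv² ⇒ v = √(2|q|V/m) = √(2·1.602×10⁻¹⁹·419/3.322×10⁻²⁷) ≈ 2.010×10⁵ m/s.
In the field: r = mv/(|q|B) = (3.322×10⁻²⁷)(2.010×10⁵)/((1.602×10⁻¹⁹)(0.161)) ≈ 0.0259 m.

r ≈ 0.0259 m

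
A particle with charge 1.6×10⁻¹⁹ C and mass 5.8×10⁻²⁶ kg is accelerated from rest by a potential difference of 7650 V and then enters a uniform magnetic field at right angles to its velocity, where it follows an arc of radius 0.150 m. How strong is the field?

B ≈ 0.496 T

v = √(2|q|V/m) = √(2·1.6×10⁻¹⁹·7650/5.8×10⁻²⁶) ≈ 2.054×10⁵ m/s.
B = mv/(|q|r) = (5.8×10⁻²⁶)(2.054×10⁵)/((1.6×10⁻¹⁹)(0.150)) ≈ 0.496 T.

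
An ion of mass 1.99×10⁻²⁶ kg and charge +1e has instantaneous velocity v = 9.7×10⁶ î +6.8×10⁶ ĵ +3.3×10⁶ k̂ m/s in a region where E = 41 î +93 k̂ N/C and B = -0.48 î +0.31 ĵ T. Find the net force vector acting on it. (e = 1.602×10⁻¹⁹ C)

v×B = (-1.02×10⁶, -1.58×10⁶, 6.27×10⁶) N/C.
E + v×B = (-1.02×10⁶, -1.58×10⁶, 6.27×10⁶) N/C.
F = q(E + v×B) = (1.602×10⁻¹⁹ C)·(-1.02×10⁶, -1.58×10⁶, 6.27×10⁶) = (-1.64×10⁻¹³, -2.54×10⁻¹³, 1.00×10⁻¹²) N.

F ≈ (-1.64×10⁻¹³, -2.54×10⁻¹³, 1.00×10⁻¹²) N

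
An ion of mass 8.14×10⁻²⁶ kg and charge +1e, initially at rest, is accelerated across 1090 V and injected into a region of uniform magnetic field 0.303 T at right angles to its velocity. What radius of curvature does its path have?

r ≈ 0.110 m

Acceleration: |q|V = ½mv² ⇒ v = √(2|q|V/m) = √(2·1.602×10⁻¹⁹·1090/8.14×10⁻²⁶) ≈ 6.550×10⁴ m/s.
In the field: r = mv/(|q|B) = (8.14×10⁻²⁶)(6.550×10⁴)/((1.602×10⁻¹⁹)(0.303)) ≈ 0.110 m.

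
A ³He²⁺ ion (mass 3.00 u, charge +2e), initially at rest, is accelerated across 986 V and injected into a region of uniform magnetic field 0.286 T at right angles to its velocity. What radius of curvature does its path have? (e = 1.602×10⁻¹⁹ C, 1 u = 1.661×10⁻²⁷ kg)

r ≈ 0.0194 m

Acceleration: |q|V = ½mv² ⇒ v = √(2|q|V/m) = √(2·3.204×10⁻¹⁹·986/4.983×10⁻²⁷) ≈ 3.561×10⁵ m/s.
In the field: r = mv/(|q|B) = (4.983×10⁻²⁷)(3.561×10⁵)/((3.204×10⁻¹⁹)(0.286)) ≈ 0.0194 m.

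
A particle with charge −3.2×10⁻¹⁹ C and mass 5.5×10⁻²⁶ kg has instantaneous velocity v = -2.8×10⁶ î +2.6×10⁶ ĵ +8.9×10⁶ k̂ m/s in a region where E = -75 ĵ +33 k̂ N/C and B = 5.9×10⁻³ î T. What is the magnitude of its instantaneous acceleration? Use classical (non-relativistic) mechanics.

|a| ≈ 3.18×10¹¹ m/s²

v×B = (0, 5.25×10⁴, -1.53×10⁴) N/C.
E + v×B = (0, 5.24×10⁴, -1.53×10⁴) N/C.
F = q(E + v×B) = (−3.2×10⁻¹⁹ C)·(0, 5.24×10⁴, -1.53×10⁴) = (0, -1.68×10⁻¹⁴, 4.90×10⁻¹⁵) N.
|a| = |F|/m = 1.748×10⁻¹⁴/5.5×10⁻²⁶ ≈ 3.18×10¹¹ m/s².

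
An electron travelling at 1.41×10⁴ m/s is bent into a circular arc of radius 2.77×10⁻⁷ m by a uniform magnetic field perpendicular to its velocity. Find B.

B ≈ 0.289 T

From |q|vB = mv²/r, B = mv/(|q|r).
B = (9.109×10⁻³¹)(1.41×10⁴)/((1.602×10⁻¹⁹)(2.77×10⁻⁷)) ≈ 0.289 T.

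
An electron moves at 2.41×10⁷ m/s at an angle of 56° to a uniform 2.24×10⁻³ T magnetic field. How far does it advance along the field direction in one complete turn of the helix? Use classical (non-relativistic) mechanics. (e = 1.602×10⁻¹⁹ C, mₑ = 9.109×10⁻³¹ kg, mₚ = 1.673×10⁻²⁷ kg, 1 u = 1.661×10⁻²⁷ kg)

v∥ = v cosθ = 2.41×10⁷·cos56° ≈ 1.348×10⁷ m/s.
T = 2πm/(|q|B) = 2π(9.109×10⁻³¹)/((1.602×10⁻¹⁹)(2.24×10⁻³)) ≈ 1.595×10⁻⁸ s.
pitch = v∥ T = (1.348×10⁷)(1.595×10⁻⁸) ≈ 0.215 m.

p ≈ 0.215 m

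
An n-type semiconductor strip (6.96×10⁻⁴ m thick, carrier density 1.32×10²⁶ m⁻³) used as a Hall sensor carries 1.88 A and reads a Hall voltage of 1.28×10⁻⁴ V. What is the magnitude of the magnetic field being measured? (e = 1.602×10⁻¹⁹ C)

From V_H = IB/(n e t), B = V_H n e t / I.
B = (1.28×10⁻⁴)(1.32×10²⁶)(1.602×10⁻¹⁹)(6.96×10⁻⁴)/1.88 ≈ 1.00 T.

B ≈ 1.00 T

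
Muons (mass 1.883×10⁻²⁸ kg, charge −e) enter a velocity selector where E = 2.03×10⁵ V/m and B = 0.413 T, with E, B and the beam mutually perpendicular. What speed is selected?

Zero net Lorentz force requires |qE| = |q v×B|, i.e. E = vB.
v = E/B = 2.03×10⁵/0.413 = 4.92×10⁵ m/s.

v = 4.92×10⁵ m/s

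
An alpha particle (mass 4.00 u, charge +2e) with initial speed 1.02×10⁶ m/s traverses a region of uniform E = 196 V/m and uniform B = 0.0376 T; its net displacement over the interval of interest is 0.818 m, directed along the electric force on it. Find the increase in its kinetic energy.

ΔKE ≈ 5.14×10⁻¹⁷ J

The magnetic force is always ⟂ v and does no work; only the electric force changes KE.
ΔKE = F_E · d = |q|E d = (3.204×10⁻¹⁹)(196)(0.818) ≈ 5.14×10⁻¹⁷ J.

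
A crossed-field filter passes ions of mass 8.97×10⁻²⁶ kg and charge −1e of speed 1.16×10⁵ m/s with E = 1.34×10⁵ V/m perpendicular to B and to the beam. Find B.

Balance of forces in the selector: qE = qvB ⇒ B = E/v.
B = 1.34×10⁵/1.16×10⁵ = 1.16 T.

B = 1.16 T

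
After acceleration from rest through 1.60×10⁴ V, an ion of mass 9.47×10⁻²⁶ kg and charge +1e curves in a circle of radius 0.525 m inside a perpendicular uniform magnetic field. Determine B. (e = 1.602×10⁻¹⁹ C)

B ≈ 0.262 T

v = √(2|q|V/m) = √(2·1.602×10⁻¹⁹·1.60×10⁴/9.47×10⁻²⁶) ≈ 2.327×10⁵ m/s.
B = mv/(|q|r) = (9.47×10⁻²⁶)(2.327×10⁵)/((1.602×10⁻¹⁹)(0.525)) ≈ 0.262 T.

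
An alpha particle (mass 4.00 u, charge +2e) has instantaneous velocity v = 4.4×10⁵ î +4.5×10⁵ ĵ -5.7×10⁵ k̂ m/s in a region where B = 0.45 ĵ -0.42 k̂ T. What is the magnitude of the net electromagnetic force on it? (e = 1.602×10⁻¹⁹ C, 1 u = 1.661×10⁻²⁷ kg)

|F| ≈ 8.94×10⁻¹⁴ N

v×B = (6.75×10⁴, 1.85×10⁵, 1.98×10⁵) N/C.
F = q v×B = (3.204×10⁻¹⁹ C)·(6.75×10⁴, 1.85×10⁵, 1.98×10⁵) = (2.16×10⁻¹⁴, 5.92×10⁻¹⁴, 6.34×10⁻¹⁴) N.
|F| = 8.94×10⁻¹⁴ N.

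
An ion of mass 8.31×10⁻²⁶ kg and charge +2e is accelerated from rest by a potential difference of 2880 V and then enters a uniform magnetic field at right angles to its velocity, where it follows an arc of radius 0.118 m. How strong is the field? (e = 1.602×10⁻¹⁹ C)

B ≈ 0.328 T

v = √(2|q|V/m) = √(2·3.204×10⁻¹⁹·2880/8.31×10⁻²⁶) ≈ 1.490×10⁵ m/s.
B = mv/(|q|r) = (8.31×10⁻²⁶)(1.490×10⁵)/((3.204×10⁻¹⁹)(0.118)) ≈ 0.328 T.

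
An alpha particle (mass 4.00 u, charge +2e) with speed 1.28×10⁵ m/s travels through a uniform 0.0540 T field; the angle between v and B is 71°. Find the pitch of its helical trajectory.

p ≈ 0.101 m

v∥ = v cosθ = 1.28×10⁵·cos71° ≈ 4.167×10⁴ m/s.
T = 2πm/(|q|B) = 2π(6.644×10⁻²⁷)/((3.204×10⁻¹⁹)(0.0540)) ≈ 2.413×10⁻⁶ s.
pitch = v∥ T = (4.167×10⁴)(2.413×10⁻⁶) ≈ 0.101 m.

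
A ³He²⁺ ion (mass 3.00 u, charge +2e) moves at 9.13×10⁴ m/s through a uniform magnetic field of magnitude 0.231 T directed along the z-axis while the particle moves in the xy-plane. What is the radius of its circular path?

The magnetic force provides the centripetal force: |q|vB = mv²/r.
r = mv/(|q|B) = (4.983×10⁻²⁷)(9.13×10⁴)/((3.204×10⁻¹⁹)(0.231)) ≈ 6.15×10⁻³ m.

r ≈ 6.15×10⁻³ m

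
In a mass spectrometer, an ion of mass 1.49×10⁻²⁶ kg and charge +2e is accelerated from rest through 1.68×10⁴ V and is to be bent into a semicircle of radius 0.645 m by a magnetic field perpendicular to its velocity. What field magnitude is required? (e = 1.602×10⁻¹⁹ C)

B ≈ 0.0613 T

v = √(2|q|V/m) = √(2·3.204×10⁻¹⁹·1.68×10⁴/1.49×10⁻²⁶) ≈ 8.500×10⁵ m/s.
B = mv/(|q|r) = (1.49×10⁻²⁶)(8.500×10⁵)/((3.204×10⁻¹⁹)(0.645)) ≈ 0.0613 T.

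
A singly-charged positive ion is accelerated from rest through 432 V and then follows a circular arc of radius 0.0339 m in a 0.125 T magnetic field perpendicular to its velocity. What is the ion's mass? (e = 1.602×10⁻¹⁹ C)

m ≈ 3.33×10⁻²⁷ kg

Combine |q|V = ½mv² and r = mv/(|q|B): eliminate v to get m = qB²r²/(2V).
m = (1.602×10⁻¹⁹)(0.125)²(0.0339)²/(2·432) ≈ 3.33×10⁻²⁷ kg.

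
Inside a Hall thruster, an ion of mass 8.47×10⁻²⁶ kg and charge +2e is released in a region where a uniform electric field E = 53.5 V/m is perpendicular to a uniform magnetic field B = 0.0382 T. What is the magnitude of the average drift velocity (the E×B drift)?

In crossed fields the guiding centre drifts at v_d = |E×B|/B² = E/B, independent of charge and mass.
v_d = 53.5/0.0382 = 1400 m/s.

v_d ≈ 1400 m/s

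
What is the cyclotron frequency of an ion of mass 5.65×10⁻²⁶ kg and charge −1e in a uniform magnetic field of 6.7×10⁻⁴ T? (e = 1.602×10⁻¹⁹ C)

f ≈ 300 Hz

f = |q|B/(2πm).
f = (1.602×10⁻¹⁹)(6.7×10⁻⁴)/(2π·5.65×10⁻²⁶) ≈ 300 Hz.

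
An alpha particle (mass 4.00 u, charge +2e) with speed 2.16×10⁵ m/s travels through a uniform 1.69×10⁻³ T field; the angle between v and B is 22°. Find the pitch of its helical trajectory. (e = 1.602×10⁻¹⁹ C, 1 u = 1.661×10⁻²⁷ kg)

p ≈ 15.4 m

v∥ = v cosθ = 2.16×10⁵·cos22° ≈ 2.003×10⁵ m/s.
T = 2πm/(|q|B) = 2π(6.644×10⁻²⁷)/((3.204×10⁻¹⁹)(1.69×10⁻³)) ≈ 7.710×10⁻⁵ s.
pitch = v∥ T = (2.003×10⁵)(7.710×10⁻⁵) ≈ 15.4 m.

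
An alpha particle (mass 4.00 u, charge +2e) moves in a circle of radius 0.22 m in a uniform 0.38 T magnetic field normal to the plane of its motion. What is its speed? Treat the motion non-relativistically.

From |q|vB = mv²/r, v = |q|Br/m.
v = (3.204×10⁻¹⁹)(0.38)(0.22)/6.644×10⁻²⁷ ≈ 4.0×10⁶ m/s.

v ≈ 4.0×10⁶ m/s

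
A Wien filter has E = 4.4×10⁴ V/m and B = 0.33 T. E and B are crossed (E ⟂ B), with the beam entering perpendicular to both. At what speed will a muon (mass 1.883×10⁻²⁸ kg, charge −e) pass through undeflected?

For undeflected motion the electric and magnetic forces balance: qE = qvB.
v = E/B = 4.4×10⁴/0.33 = 1.3×10⁵ m/s.

v = 1.3×10⁵ m/s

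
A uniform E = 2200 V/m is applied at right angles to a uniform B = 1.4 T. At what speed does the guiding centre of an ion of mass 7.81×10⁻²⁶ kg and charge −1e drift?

v_d ≈ 1600 m/s

In crossed fields the guiding centre drifts at v_d = |E×B|/B² = E/B, independent of charge and mass.
v_d = 2200/1.4 = 1600 m/s.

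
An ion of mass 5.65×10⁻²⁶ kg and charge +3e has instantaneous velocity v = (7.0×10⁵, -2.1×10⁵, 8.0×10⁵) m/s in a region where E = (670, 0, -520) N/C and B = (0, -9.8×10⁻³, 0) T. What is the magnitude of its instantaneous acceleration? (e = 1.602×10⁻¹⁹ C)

v×B = (7840, 0, -6860) N/C.
E + v×B = (8510, 0, -7380) N/C.
F = q(E + v×B) = (4.806×10⁻¹⁹ C)·(8510, 0, -7380) = (4.09×10⁻¹⁵, 0, -3.55×10⁻¹⁵) N.
|a| = |F|/m = 5.414×10⁻¹⁵/5.65×10⁻²⁶ ≈ 9.58×10¹⁰ m/s².

|a| ≈ 9.58×10¹⁰ m/s²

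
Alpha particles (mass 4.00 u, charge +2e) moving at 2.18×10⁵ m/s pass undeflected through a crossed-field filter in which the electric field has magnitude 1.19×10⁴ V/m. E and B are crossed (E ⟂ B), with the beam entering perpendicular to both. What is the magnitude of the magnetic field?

B = 0.0546 T

Balance of forces in the selector: qE = qvB ⇒ B = E/v.
B = 1.19×10⁴/2.18×10⁵ = 0.0546 T.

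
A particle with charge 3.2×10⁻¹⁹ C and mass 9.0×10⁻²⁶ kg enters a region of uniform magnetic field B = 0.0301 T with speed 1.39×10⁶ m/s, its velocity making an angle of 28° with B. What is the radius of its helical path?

v⊥ = v sinθ = 1.39×10⁶·sin28° ≈ 6.526×10⁵ m/s.
r = m v⊥/(|q|B) = (9.0×10⁻²⁶)(6.526×10⁵)/((3.2×10⁻¹⁹)(0.0301)) ≈ 6.10 m.

r ≈ 6.10 m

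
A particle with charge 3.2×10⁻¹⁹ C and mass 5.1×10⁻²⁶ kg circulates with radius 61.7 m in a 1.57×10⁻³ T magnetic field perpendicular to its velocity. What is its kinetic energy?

KE ≈ 5.88×10⁴ eV

v = |q|Br/m, then KE = ½mv² = (qBr)²/(2m).
v = (3.2×10⁻¹⁹)(1.57×10⁻³)(61.7)/5.1×10⁻²⁶ ≈ 6.078×10⁵ m/s.
KE = ½(5.1×10⁻²⁶)(6.078×10⁵)² ≈ 9.42×10⁻¹⁵ J = 5.88×10⁴ eV.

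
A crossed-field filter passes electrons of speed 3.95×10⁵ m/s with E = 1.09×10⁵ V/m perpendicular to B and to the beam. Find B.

Balance of forces in the selector: qE = qvB ⇒ B = E/v.
B = 1.09×10⁵/3.95×10⁵ = 0.276 T.

B = 0.276 T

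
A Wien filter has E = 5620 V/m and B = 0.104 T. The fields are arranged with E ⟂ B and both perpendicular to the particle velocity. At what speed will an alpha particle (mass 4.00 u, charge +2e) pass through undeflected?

v = 5.40×10⁴ m/s

For undeflected motion the electric and magnetic forces balance: qE = qvB.
v = E/B = 5620/0.104 = 5.40×10⁴ m/s.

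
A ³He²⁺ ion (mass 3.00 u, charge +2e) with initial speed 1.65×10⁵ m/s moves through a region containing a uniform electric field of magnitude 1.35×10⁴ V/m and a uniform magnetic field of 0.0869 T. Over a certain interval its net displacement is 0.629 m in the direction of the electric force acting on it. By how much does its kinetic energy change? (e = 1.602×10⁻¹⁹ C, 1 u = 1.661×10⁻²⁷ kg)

The magnetic force is always ⟂ v and does no work; only the electric force changes KE.
ΔKE = F_E · d = |q|E d = (3.204×10⁻¹⁹)(1.35×10⁴)(0.629) ≈ 2.72×10⁻¹⁵ J.

ΔKE ≈ 2.72×10⁻¹⁵ J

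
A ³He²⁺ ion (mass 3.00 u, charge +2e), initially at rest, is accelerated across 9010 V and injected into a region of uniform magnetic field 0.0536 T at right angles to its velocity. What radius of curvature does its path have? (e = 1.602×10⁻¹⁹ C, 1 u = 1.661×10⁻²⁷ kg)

Acceleration: |q|V = ½mv² ⇒ v = √(2|q|V/m) = √(2·3.204×10⁻¹⁹·9010/4.983×10⁻²⁷) ≈ 1.076×10⁶ m/s.
In the field: r = mv/(|q|B) = (4.983×10⁻²⁷)(1.076×10⁶)/((3.204×10⁻¹⁹)(0.0536)) ≈ 0.312 m.

r ≈ 0.312 m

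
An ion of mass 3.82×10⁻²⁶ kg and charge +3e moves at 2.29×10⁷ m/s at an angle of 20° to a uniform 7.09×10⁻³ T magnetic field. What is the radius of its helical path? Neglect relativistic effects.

v⊥ = v sinθ = 2.29×10⁷·sin20° ≈ 7.832×10⁶ m/s.
r = m v⊥/(|q|B) = (3.82×10⁻²⁶)(7.832×10⁶)/((4.806×10⁻¹⁹)(7.09×10⁻³)) ≈ 87.8 m.

r ≈ 87.8 m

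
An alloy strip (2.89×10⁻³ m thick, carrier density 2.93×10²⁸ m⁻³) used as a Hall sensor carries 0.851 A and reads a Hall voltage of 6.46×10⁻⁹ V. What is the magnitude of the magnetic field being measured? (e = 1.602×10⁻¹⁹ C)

From V_H = IB/(n e t), B = V_H n e t / I.
B = (6.46×10⁻⁹)(2.93×10²⁸)(1.602×10⁻¹⁹)(2.89×10⁻³)/0.851 ≈ 0.103 T.

B ≈ 0.103 T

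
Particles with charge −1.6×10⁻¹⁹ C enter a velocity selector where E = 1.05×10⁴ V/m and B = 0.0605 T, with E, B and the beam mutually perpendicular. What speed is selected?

Straight-line motion ⇒ electric and magnetic forces cancel, so E = vB.
v = E/B = 1.05×10⁴/0.0605 = 1.74×10⁵ m/s.
The result is independent of the particle's charge and mass.

v = 1.74×10⁵ m/s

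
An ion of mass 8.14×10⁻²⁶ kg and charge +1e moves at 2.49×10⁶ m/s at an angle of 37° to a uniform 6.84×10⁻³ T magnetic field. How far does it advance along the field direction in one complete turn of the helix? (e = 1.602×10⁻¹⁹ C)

p ≈ 928 m

v∥ = v cosθ = 2.49×10⁶·cos37° ≈ 1.989×10⁶ m/s.
T = 2πm/(|q|B) = 2π(8.14×10⁻²⁶)/((1.602×10⁻¹⁹)(6.84×10⁻³)) ≈ 4.668×10⁻⁴ s.
pitch = v∥ T = (1.989×10⁶)(4.668×10⁻⁴) ≈ 928 m.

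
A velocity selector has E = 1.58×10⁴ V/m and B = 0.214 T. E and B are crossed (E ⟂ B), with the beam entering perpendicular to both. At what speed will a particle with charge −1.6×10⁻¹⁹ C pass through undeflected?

Zero net Lorentz force requires |qE| = |q v×B|, i.e. E = vB.
v = E/B = 1.58×10⁴/0.214 = 7.38×10⁴ m/s.

v = 7.38×10⁴ m/s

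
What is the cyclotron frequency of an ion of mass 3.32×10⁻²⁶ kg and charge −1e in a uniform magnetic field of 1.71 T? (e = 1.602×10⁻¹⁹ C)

f = |q|B/(2πm).
f = (1.602×10⁻¹⁹)(1.71)/(2π·3.32×10⁻²⁶) ≈ 1.31×10⁶ Hz.

f ≈ 1.31×10⁶ Hz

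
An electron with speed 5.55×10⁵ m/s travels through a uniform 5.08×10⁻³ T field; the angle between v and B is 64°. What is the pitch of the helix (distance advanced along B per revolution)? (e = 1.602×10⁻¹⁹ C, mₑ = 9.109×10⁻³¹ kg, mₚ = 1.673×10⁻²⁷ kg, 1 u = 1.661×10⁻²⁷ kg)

p ≈ 1.71×10⁻³ m

v∥ = v cosθ = 5.55×10⁵·cos64° ≈ 2.433×10⁵ m/s.
T = 2πm/(|q|B) = 2π(9.109×10⁻³¹)/((1.602×10⁻¹⁹)(5.08×10⁻³)) ≈ 7.033×10⁻⁹ s.
pitch = v∥ T = (2.433×10⁵)(7.033×10⁻⁹) ≈ 1.71×10⁻³ m.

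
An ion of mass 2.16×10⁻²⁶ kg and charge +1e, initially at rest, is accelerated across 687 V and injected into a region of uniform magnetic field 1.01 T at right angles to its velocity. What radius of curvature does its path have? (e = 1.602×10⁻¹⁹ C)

r ≈ 0.0135 m

Acceleration: |q|V = ½mv² ⇒ v = √(2|q|V/m) = √(2·1.602×10⁻¹⁹·687/2.16×10⁻²⁶) ≈ 1.009×10⁵ m/s.
In the field: r = mv/(|q|B) = (2.16×10⁻²⁶)(1.009×10⁵)/((1.602×10⁻¹⁹)(1.01)) ≈ 0.0135 m.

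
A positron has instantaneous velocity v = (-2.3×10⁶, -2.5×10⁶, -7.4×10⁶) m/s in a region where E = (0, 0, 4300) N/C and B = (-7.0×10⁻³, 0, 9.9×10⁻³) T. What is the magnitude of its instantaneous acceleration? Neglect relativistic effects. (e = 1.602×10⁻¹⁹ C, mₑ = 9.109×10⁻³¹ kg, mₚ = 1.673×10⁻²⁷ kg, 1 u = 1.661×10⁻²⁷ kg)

|a| ≈ 1.40×10¹⁶ m/s²

v×B = (-2.48×10⁴, 7.46×10⁴, -1.75×10⁴) N/C.
E + v×B = (-2.48×10⁴, 7.46×10⁴, -1.32×10⁴) N/C.
F = q(E + v×B) = (1.602×10⁻¹⁹ C)·(-2.48×10⁴, 7.46×10⁴, -1.32×10⁴) = (-3.96×10⁻¹⁵, 1.19×10⁻¹⁴, -2.11×10⁻¹⁵) N.
|a| = |F|/m = 1.276×10⁻¹⁴/9.109×10⁻³¹ ≈ 1.40×10¹⁶ m/s².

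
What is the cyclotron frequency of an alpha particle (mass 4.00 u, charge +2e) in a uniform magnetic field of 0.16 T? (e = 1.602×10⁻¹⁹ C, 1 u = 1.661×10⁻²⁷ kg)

f ≈ 1.2×10⁶ Hz

f = |q|B/(2πm).
f = (3.204×10⁻¹⁹)(0.16)/(2π·6.644×10⁻²⁷) ≈ 1.2×10⁶ Hz.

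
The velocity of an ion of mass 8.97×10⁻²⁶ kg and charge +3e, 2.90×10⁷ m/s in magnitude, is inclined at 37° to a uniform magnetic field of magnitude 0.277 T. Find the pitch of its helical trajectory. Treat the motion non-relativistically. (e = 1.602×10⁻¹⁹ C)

p ≈ 98.1 m

v∥ = v cosθ = 2.90×10⁷·cos37° ≈ 2.316×10⁷ m/s.
T = 2πm/(|q|B) = 2π(8.97×10⁻²⁶)/((4.806×10⁻¹⁹)(0.277)) ≈ 4.234×10⁻⁶ s.
pitch = v∥ T = (2.316×10⁷)(4.234×10⁻⁶) ≈ 98.1 m.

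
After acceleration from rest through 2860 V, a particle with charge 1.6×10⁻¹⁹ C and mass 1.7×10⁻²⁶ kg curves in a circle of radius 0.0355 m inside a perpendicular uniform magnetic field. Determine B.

B ≈ 0.694 T

v = √(2|q|V/m) = √(2·1.6×10⁻¹⁹·2860/1.7×10⁻²⁶) ≈ 2.320×10⁵ m/s.
B = mv/(|q|r) = (1.7×10⁻²⁶)(2.320×10⁵)/((1.6×10⁻¹⁹)(0.0355)) ≈ 0.694 T.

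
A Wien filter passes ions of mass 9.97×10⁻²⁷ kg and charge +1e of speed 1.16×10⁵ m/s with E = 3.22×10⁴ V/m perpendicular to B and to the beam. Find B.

Balance of forces in the selector: qE = qvB ⇒ B = E/v.
B = 3.22×10⁴/1.16×10⁵ = 0.278 T.

B = 0.278 T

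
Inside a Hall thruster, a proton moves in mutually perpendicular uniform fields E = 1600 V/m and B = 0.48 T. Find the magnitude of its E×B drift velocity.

v_d ≈ 3300 m/s

The E×B drift speed is v_d = E/B.
v_d = 1600/0.48 = 3300 m/s.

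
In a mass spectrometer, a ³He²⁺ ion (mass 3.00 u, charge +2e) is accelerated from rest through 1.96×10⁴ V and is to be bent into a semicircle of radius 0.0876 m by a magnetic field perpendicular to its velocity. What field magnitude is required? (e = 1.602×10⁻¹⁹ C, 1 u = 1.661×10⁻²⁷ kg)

v = √(2|q|V/m) = √(2·3.204×10⁻¹⁹·1.96×10⁴/4.983×10⁻²⁷) ≈ 1.588×10⁶ m/s.
B = mv/(|q|r) = (4.983×10⁻²⁷)(1.588×10⁶)/((3.204×10⁻¹⁹)(0.0876)) ≈ 0.282 T.

B ≈ 0.282 T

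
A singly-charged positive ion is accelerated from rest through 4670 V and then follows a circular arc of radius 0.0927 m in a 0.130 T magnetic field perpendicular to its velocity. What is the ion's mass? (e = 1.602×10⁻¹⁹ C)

m ≈ 2.49×10⁻²⁷ kg

Combine |q|V = ½mv² and r = mv/(|q|B): eliminate v to get m = qB²r²/(2V).
m = (1.602×10⁻¹⁹)(0.130)²(0.0927)²/(2·4670) ≈ 2.49×10⁻²⁷ kg.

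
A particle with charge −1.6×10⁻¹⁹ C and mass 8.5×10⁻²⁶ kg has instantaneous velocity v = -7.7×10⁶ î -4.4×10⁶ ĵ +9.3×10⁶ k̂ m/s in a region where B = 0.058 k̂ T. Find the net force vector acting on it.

F ≈ (4.08×10⁻¹⁴, -7.15×10⁻¹⁴, 0) N

v×B = (-2.55×10⁵, 4.47×10⁵, 0) N/C.
F = q v×B = (−1.6×10⁻¹⁹ C)·(-2.55×10⁵, 4.47×10⁵, 0) = (4.08×10⁻¹⁴, -7.15×10⁻¹⁴, 0) N.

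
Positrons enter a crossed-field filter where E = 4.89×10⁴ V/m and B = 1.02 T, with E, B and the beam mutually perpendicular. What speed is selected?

Straight-line motion ⇒ electric and magnetic forces cancel, so E = vB.
v = E/B = 4.89×10⁴/1.02 = 4.79×10⁴ m/s.

v = 4.79×10⁴ m/s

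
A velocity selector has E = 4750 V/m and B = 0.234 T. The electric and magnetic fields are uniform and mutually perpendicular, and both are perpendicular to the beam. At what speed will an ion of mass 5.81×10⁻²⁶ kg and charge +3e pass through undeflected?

Straight-line motion ⇒ electric and magnetic forces cancel, so E = vB.
v = E/B = 4750/0.234 = 2.03×10⁴ m/s.
The result is independent of the particle's charge and mass.

v = 2.03×10⁴ m/s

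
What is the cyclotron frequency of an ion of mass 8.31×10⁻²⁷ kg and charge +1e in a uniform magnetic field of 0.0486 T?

f = |q|B/(2πm).
f = (1.602×10⁻¹⁹)(0.0486)/(2π·8.31×10⁻²⁷) ≈ 1.49×10⁵ Hz.

f ≈ 1.49×10⁵ Hz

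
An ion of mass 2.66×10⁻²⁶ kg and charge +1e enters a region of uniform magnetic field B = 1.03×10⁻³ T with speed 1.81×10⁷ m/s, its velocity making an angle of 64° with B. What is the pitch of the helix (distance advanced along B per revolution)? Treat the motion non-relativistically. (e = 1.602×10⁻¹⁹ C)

v∥ = v cosθ = 1.81×10⁷·cos64° ≈ 7.935×10⁶ m/s.
T = 2πm/(|q|B) = 2π(2.66×10⁻²⁶)/((1.602×10⁻¹⁹)(1.03×10⁻³)) ≈ 1.013×10⁻³ s.
pitch = v∥ T = (7.935×10⁶)(1.013×10⁻³) ≈ 8040 m.

p ≈ 8040 m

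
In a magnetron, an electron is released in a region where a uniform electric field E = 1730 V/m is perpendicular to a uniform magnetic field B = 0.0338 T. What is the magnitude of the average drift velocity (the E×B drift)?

v_d ≈ 5.12×10⁴ m/s

The steady drift has the magnetic force balancing the electric force, so v_d = E/B.
v_d = 1730/0.0338 = 5.12×10⁴ m/s.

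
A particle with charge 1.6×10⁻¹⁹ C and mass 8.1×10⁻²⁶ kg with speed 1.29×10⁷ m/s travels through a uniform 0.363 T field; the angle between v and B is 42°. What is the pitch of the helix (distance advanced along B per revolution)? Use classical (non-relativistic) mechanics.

p ≈ 84.0 m

v∥ = v cosθ = 1.29×10⁷·cos42° ≈ 9.587×10⁶ m/s.
T = 2πm/(|q|B) = 2π(8.1×10⁻²⁶)/((1.6×10⁻¹⁹)(0.363)) ≈ 8.763×10⁻⁶ s.
pitch = v∥ T = (9.587×10⁶)(8.763×10⁻⁶) ≈ 84.0 m.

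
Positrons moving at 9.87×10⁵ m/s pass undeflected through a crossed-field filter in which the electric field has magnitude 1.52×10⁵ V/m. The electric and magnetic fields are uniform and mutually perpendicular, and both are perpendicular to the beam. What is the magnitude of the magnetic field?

B = 0.154 T

Balance of forces in the selector: qE = qvB ⇒ B = E/v.
B = 1.52×10⁵/9.87×10⁵ = 0.154 T.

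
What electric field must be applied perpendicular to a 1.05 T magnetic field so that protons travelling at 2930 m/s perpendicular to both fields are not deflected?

For straight-line motion qE = qvB, so E = vB.
E = 2930 × 1.05 = 3080 V/m.

E = 3080 V/m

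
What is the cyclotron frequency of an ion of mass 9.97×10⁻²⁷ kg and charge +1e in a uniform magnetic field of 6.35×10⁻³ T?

f = |q|B/(2πm).
f = (1.602×10⁻¹⁹)(6.35×10⁻³)/(2π·9.97×10⁻²⁷) ≈ 1.62×10⁴ Hz.

f ≈ 1.62×10⁴ Hz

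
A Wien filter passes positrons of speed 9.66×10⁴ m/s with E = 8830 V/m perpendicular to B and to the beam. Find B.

B = 0.0914 T

Balance of forces in the selector: qE = qvB ⇒ B = E/v.
B = 8830/9.66×10⁴ = 0.0914 T.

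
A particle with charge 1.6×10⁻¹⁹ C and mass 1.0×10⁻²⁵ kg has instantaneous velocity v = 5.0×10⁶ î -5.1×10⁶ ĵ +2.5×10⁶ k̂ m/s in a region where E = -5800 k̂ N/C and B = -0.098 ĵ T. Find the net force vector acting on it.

F ≈ (3.92×10⁻¹⁴, 0, -7.93×10⁻¹⁴) N

v×B = (2.45×10⁵, 0, -4.90×10⁵) N/C.
E + v×B = (2.45×10⁵, 0, -4.96×10⁵) N/C.
F = q(E + v×B) = (1.6×10⁻¹⁹ C)·(2.45×10⁵, 0, -4.96×10⁵) = (3.92×10⁻¹⁴, 0, -7.93×10⁻¹⁴) N.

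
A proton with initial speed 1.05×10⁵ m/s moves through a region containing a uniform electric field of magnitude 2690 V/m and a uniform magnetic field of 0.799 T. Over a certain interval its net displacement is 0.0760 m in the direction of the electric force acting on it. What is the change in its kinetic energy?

ΔKE ≈ 3.28×10⁻¹⁷ J

The magnetic force is always ⟂ v and does no work; only the electric force changes KE.
ΔKE = F_E · d = |q|E d = (1.602×10⁻¹⁹)(2690)(0.0760) ≈ 3.28×10⁻¹⁷ J.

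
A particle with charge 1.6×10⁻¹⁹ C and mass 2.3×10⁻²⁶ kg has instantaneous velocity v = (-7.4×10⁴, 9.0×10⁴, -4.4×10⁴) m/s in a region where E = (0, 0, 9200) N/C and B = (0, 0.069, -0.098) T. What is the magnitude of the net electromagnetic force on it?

|F| ≈ 1.62×10⁻¹⁵ N

v×B = (-5780, -7250, -5110) N/C.
E + v×B = (-5780, -7250, 4090) N/C.
F = q(E + v×B) = (1.6×10⁻¹⁹ C)·(-5780, -7250, 4090) = (-9.25×10⁻¹⁶, -1.16×10⁻¹⁵, 6.55×10⁻¹⁶) N.
|F| = 1.62×10⁻¹⁵ N.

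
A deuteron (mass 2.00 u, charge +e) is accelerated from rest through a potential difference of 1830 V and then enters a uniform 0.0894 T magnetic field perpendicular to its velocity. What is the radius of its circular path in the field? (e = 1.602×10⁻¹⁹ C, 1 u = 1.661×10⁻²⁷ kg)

r ≈ 0.0974 m

Acceleration: |q|V = ½mv² ⇒ v = √(2|q|V/m) = √(2·1.602×10⁻¹⁹·1830/3.322×10⁻²⁷) ≈ 4.201×10⁵ m/s.
In the field: r = mv/(|q|B) = (3.322×10⁻²⁷)(4.201×10⁵)/((1.602×10⁻¹⁹)(0.0894)) ≈ 0.0974 m.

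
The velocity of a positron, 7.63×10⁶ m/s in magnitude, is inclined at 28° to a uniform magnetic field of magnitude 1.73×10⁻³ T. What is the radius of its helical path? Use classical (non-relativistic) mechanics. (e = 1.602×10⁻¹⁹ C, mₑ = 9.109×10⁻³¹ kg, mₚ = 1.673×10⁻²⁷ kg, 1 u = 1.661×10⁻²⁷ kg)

v⊥ = v sinθ = 7.63×10⁶·sin28° ≈ 3.582×10⁶ m/s.
r = m v⊥/(|q|B) = (9.109×10⁻³¹)(3.582×10⁶)/((1.602×10⁻¹⁹)(1.73×10⁻³)) ≈ 0.0118 m.

r ≈ 0.0118 m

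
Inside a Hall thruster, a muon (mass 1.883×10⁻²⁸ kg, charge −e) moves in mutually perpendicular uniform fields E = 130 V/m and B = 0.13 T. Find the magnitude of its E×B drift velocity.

The E×B drift speed is v_d = E/B.
v_d = 130/0.13 = 1000 m/s.

v_d ≈ 1000 m/s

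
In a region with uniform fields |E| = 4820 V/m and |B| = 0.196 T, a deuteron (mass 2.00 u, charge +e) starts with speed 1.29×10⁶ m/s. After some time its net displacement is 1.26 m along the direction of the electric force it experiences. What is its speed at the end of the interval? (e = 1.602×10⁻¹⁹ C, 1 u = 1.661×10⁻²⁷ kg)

B does no work; ΔKE = |q|E d.
½mv_f² = ½mv₀² + |q|Ed = ½(3.322×10⁻²⁷)(1.29×10⁶)² + (1.602×10⁻¹⁹)(4820)(1.26) ≈ 2.764×10⁻¹⁵ J + 9.729×10⁻¹⁶ J ≈ 3.737×10⁻¹⁵ J.
v_f = √(2·3.737×10⁻¹⁵/3.322×10⁻²⁷) ≈ 1.50×10⁶ m/s.

v_f ≈ 1.50×10⁶ m/s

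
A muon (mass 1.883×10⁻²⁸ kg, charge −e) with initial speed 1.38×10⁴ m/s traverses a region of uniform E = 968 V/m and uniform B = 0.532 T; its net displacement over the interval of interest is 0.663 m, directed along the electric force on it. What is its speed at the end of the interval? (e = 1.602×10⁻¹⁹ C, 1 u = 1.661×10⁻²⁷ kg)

B does no work; ΔKE = |q|E d.
½mv_f² = ½mv₀² + |q|Ed = ½(1.883×10⁻²⁸)(1.38×10⁴)² + (1.602×10⁻¹⁹)(968)(0.663) ≈ 1.793×10⁻²⁰ J + 1.028×10⁻¹⁶ J ≈ 1.028×10⁻¹⁶ J.
v_f = √(2·1.028×10⁻¹⁶/1.883×10⁻²⁸) ≈ 1.05×10⁶ m/s.

v_f ≈ 1.05×10⁶ m/s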